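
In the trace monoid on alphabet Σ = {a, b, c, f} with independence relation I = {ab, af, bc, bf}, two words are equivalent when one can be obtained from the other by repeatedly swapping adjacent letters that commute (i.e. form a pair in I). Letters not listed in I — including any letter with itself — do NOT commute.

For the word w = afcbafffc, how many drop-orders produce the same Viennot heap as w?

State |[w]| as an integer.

drop 0:a onto floor
drop 1:f onto floor
drop 2:c onto {0:a, 1:f}
drop 3:b onto floor
drop 4:a onto {2:c}
drop 5:f onto {2:c}
drop 6:f onto {5:f}
drop 7:f onto {6:f}
drop 8:c onto {4:a, 7:f}
ground layer = {0:a, 1:f, 3:b}
drop-orders for the pieces not yet dropped (sum over which currently-grounded one goes next):
  1 to go: {3} 1  {8} 1
  2 to go: {3,8} 2  {4,8} 1  {7,8} 1
  3 to go: {3,4,8} 3  {3,7,8} 3  {4,7,8} 2  {6,7,8} 1
  4 to go: {3,4,7,8} 8  {3,6,7,8} 4  {4,6,7,8} 3  {5,6,7,8} 1
  5 to go: {3,4,6,7,8} 15  {3,5,6,7,8} 5  {4,5,6,7,8} 4
  6 to go: {2,4,5,6,7,8} 4  {3,4,5,6,7,8} 24
  7 to go: {0,2,4,5,6,7,8} 4  {1,2,4,5,6,7,8} 4  {2,3,4,5,6,7,8} 28
  if 0:a drops first: 32 orders
  if 1:f drops first: 32 orders
  if 3:b drops first: 8 orders
heap linearizations: 72

72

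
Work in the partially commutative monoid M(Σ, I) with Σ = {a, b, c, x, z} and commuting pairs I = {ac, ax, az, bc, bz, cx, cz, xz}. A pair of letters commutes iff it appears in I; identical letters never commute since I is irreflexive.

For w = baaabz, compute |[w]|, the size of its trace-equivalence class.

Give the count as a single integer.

#0=b has no predecessor
#1=a depends on [0:b]
#2=a depends on [1:a]
#3=a depends on [2:a]
#4=b depends on [3:a]
#5=z has no predecessor
sources: [0:b, 5:z]
N(rest) = Σ N(rest − s) over sources s of rest; N(one piece) = 1:
  size 1 → [4]=1  [5]=1
  size 2 → [3,4]=1  [4,5]=2
  size 3 → [2,3,4]=1  [3,4,5]=3
  size 4 → [1,2,3,4]=1  [2,3,4,5]=4
  first=0(b) contributes 5
  first=5(z) contributes 1
|[w]| = 6

6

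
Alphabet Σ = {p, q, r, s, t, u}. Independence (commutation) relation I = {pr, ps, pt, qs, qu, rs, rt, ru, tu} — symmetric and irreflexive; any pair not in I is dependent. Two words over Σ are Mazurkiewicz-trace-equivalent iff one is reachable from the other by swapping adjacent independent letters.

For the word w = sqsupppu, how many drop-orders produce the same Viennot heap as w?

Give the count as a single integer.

4

drop 0:s onto floor
drop 1:q onto floor
drop 2:s onto {0:s}
drop 3:u onto {2:s}
drop 4:p onto {1:q, 3:u}
drop 5:p onto {4:p}
drop 6:p onto {5:p}
drop 7:u onto {6:p}
ground layer = {0:s, 1:q}
drop-orders for the pieces not yet dropped (sum over which currently-grounded one goes next):
  1 to go: {7} 1
  2 to go: {6,7} 1
  3 to go: {5,6,7} 1
  4 to go: {4,5,6,7} 1
  5 to go: {1,4,5,6,7} 1  {3,4,5,6,7} 1
  6 to go: {1,3,4,5,6,7} 2  {2,3,4,5,6,7} 1
  if 0:s drops first: 3 orders
  if 1:q drops first: 1 orders
heap linearizations: 4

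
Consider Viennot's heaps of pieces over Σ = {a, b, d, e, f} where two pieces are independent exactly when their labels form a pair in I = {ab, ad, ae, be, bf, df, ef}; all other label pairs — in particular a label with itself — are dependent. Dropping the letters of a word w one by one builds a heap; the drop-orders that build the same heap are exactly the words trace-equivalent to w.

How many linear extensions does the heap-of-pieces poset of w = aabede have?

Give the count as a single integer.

30

drop 0:a onto floor
drop 1:a onto {0:a}
drop 2:b onto floor
drop 3:e onto floor
drop 4:d onto {2:b, 3:e}
drop 5:e onto {4:d}
ground layer = {0:a, 2:b, 3:e}
drop-orders for the pieces not yet dropped (sum over which currently-grounded one goes next):
  1 to go: {1} 1  {5} 1
  2 to go: {0,1} 1  {1,5} 2  {4,5} 1
  3 to go: {0,1,5} 3  {1,4,5} 3  {2,4,5} 1  {3,4,5} 1
  4 to go: {0,1,4,5} 6  {1,2,4,5} 4  {1,3,4,5} 4  {2,3,4,5} 2
  if 0:a drops first: 10 orders
  if 2:b drops first: 10 orders
  if 3:e drops first: 10 orders
heap linearizations: 30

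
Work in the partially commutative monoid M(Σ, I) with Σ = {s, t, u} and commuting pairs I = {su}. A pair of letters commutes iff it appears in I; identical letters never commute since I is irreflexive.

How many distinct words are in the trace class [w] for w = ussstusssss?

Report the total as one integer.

#0=u has no predecessor
#1=s has no predecessor
#2=s depends on [1:s]
#3=s depends on [2:s]
#4=t depends on [0:u, 3:s]
#5=u depends on [4:t]
#6=s depends on [4:t]
#7=s depends on [6:s]
#8=s depends on [7:s]
#9=s depends on [8:s]
#10=s depends on [9:s]
sources: [0:u, 1:s]
N(rest) = Σ N(rest − s) over sources s of rest; N(one piece) = 1:
  size 1 → [5]=1  [10]=1
  size 2 → [5,10]=2  [9,10]=1
  size 3 → [5,9,10]=3  [8,9,10]=1
  size 4 → [5,8,9,10]=4  [7,8,9,10]=1
  size 5 → [5,7,8,9,10]=5  [6,7,8,9,10]=1
  size 6 → [5,6,7,8,9,10]=6
  size 7 → [4,5,6,7,8,9,10]=6
  size 8 → [0,4,5,6,7,8,9,10]=6  [3,4,5,6,7,8,9,10]=6
  size 9 → [0,3,4,5,6,7,8,9,10]=12  [2,3,4,5,6,7,8,9,10]=6
  first=0(u) contributes 6
  first=1(s) contributes 18
|[w]| = 24

24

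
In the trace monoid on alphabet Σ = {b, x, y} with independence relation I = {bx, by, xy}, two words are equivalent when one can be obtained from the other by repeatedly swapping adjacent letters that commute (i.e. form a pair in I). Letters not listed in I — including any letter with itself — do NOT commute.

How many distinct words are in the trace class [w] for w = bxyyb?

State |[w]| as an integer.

0(b) covers ∅
1(x) covers ∅
2(y) covers ∅
3(y) covers 2:y
4(b) covers 0:b
floor of heap: 0:b, 1:x, 2:y
completions by unplaced set U, small U first (add the entries for U minus each lowest piece of U):
  |U|=1: {1}:1  {3}:1  {4}:1
  |U|=2: {0,4}:1  {1,3}:2  {1,4}:2  {2,3}:1  {3,4}:2
  |U|=3: {0,1,4}:3  {0,3,4}:3  {1,2,3}:3  {1,3,4}:6  {2,3,4}:3
  start at 0(b): 12
  start at 1(x): 6
  start at 2(y): 12
sum over floor = 30

30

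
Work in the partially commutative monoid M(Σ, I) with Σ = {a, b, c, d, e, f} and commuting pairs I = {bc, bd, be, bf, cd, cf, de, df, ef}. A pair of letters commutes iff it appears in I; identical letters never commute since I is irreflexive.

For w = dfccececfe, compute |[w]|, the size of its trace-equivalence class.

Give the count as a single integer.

360

piece 0:d — minimal
piece 1:f — minimal
piece 2:c — minimal
piece 3:c rests on {2:c}
piece 4:e rests on {3:c}
piece 5:c rests on {4:e}
piece 6:e rests on {5:c}
piece 7:c rests on {6:e}
piece 8:f rests on {1:f}
piece 9:e rests on {7:c}
minimal pieces: {0:d, 1:f, 2:c}
ways to finish when only these pieces remain (= sum over removing one remaining piece with nothing left below it):
  1 left: {0}→1  {8}→1  {9}→1
  2 left: {0,8}→2  {0,9}→2  {1,8}→1  {7,9}→1  {8,9}→2
  3 left: {0,1,8}→3  {0,7,9}→3  {0,8,9}→6  {1,8,9}→3  {6,7,9}→1  {7,8,9}→3
  4 left: {0,1,8,9}→12  {0,6,7,9}→4  {0,7,8,9}→12  {1,7,8,9}→6  {5,6,7,9}→1  {6,7,8,9}→4
  5 left: {0,1,7,8,9}→30  {0,5,6,7,9}→5  {0,6,7,8,9}→20  {1,6,7,8,9}→10  {4,5,6,7,9}→1  {5,6,7,8,9}→5
  6 left: {0,1,6,7,8,9}→60  {0,4,5,6,7,9}→6  {0,5,6,7,8,9}→30  {1,5,6,7,8,9}→15  {3,4,5,6,7,9}→1  {4,5,6,7,8,9}→6
  7 left: {0,1,5,6,7,8,9}→105  {0,3,4,5,6,7,9}→7  {0,4,5,6,7,8,9}→42  {1,4,5,6,7,8,9}→21  {2,3,4,5,6,7,9}→1  {3,4,5,6,7,8,9}→7
  8 left: {0,1,4,5,6,7,8,9}→168  {0,2,3,4,5,6,7,9}→8  {0,3,4,5,6,7,8,9}→56  {1,3,4,5,6,7,8,9}→28  {2,3,4,5,6,7,8,9}→8
  placing 0:d first → 36 extensions
  placing 1:f first → 72 extensions
  placing 2:c first → 252 extensions
total linear extensions = 360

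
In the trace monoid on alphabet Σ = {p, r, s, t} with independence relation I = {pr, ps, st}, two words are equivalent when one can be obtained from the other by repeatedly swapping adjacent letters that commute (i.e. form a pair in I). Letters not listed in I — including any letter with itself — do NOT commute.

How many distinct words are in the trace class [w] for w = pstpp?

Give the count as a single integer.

5

piece 0:p — minimal
piece 1:s — minimal
piece 2:t rests on {0:p}
piece 3:p rests on {2:t}
piece 4:p rests on {3:p}
minimal pieces: {0:p, 1:s}
ways to finish when only these pieces remain (= sum over removing one remaining piece with nothing left below it):
  1 left: {1}→1  {4}→1
  2 left: {1,4}→2  {3,4}→1
  3 left: {1,3,4}→3  {2,3,4}→1
  placing 0:p first → 4 extensions
  placing 1:s first → 1 extensions
total linear extensions = 5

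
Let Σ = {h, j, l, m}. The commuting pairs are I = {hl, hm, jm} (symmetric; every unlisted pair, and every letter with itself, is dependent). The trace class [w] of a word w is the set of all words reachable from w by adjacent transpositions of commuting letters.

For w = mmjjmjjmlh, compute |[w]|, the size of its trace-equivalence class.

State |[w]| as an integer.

196

0(m) covers ∅
1(m) covers 0:m
2(j) covers ∅
3(j) covers 2:j
4(m) covers 1:m
5(j) covers 3:j
6(j) covers 5:j
7(m) covers 4:m
8(l) covers 6:j, 7:m
9(h) covers 6:j
floor of heap: 0:m, 2:j
completions by unplaced set U, small U first (add the entries for U minus each lowest piece of U):
  |U|=1: {8}:1  {9}:1
  |U|=2: {7,8}:1  {8,9}:2
  |U|=3: {4,7,8}:1  {6,8,9}:2  {7,8,9}:3
  |U|=4: {1,4,7,8}:1  {4,7,8,9}:4  {5,6,8,9}:2  {6,7,8,9}:5
  |U|=5: {0,1,4,7,8}:1  {1,4,7,8,9}:5  {3,5,6,8,9}:2  {4,6,7,8,9}:9  {5,6,7,8,9}:7
  |U|=6: {0,1,4,7,8,9}:6  {1,4,6,7,8,9}:14  {2,3,5,6,8,9}:2  {3,5,6,7,8,9}:9  {4,5,6,7,8,9}:16
  |U|=7: {0,1,4,6,7,8,9}:20  {1,4,5,6,7,8,9}:30  {2,3,5,6,7,8,9}:11  {3,4,5,6,7,8,9}:25
  |U|=8: {0,1,4,5,6,7,8,9}:50  {1,3,4,5,6,7,8,9}:55  {2,3,4,5,6,7,8,9}:36
  start at 0(m): 91
  start at 2(j): 105
sum over floor = 196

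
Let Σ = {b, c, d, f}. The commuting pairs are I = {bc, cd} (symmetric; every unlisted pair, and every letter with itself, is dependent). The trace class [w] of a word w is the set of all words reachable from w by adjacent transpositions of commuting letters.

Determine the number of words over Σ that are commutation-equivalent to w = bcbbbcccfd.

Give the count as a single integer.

#0=b has no predecessor
#1=c has no predecessor
#2=b depends on [0:b]
#3=b depends on [2:b]
#4=b depends on [3:b]
#5=c depends on [1:c]
#6=c depends on [5:c]
#7=c depends on [6:c]
#8=f depends on [4:b, 7:c]
#9=d depends on [8:f]
sources: [0:b, 1:c]
N(rest) = Σ N(rest − s) over sources s of rest; N(one piece) = 1:
  size 1 → [9]=1
  size 2 → [8,9]=1
  size 3 → [4,8,9]=1  [7,8,9]=1
  size 4 → [3,4,8,9]=1  [4,7,8,9]=2  [6,7,8,9]=1
  size 5 → [2,3,4,8,9]=1  [3,4,7,8,9]=3  [4,6,7,8,9]=3  [5,6,7,8,9]=1
  size 6 → [0,2,3,4,8,9]=1  [1,5,6,7,8,9]=1  [2,3,4,7,8,9]=4  [3,4,6,7,8,9]=6  [4,5,6,7,8,9]=4
  size 7 → [0,2,3,4,7,8,9]=5  [1,4,5,6,7,8,9]=5  [2,3,4,6,7,8,9]=10  [3,4,5,6,7,8,9]=10
  size 8 → [0,2,3,4,6,7,8,9]=15  [1,3,4,5,6,7,8,9]=15  [2,3,4,5,6,7,8,9]=20
  first=0(b) contributes 35
  first=1(c) contributes 35
|[w]| = 70

70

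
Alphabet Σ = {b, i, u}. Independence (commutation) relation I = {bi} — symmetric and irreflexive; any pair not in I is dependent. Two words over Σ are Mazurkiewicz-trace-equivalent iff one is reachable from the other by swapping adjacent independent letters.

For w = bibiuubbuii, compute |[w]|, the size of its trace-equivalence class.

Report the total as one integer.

drop 0:b onto floor
drop 1:i onto floor
drop 2:b onto {0:b}
drop 3:i onto {1:i}
drop 4:u onto {2:b, 3:i}
drop 5:u onto {4:u}
drop 6:b onto {5:u}
drop 7:b onto {6:b}
drop 8:u onto {7:b}
drop 9:i onto {8:u}
drop 10:i onto {9:i}
ground layer = {0:b, 1:i}
drop-orders for the pieces not yet dropped (sum over which currently-grounded one goes next):
  1 to go: {10} 1
  2 to go: {9,10} 1
  3 to go: {8,9,10} 1
  4 to go: {7,8,9,10} 1
  5 to go: {6,7,8,9,10} 1
  6 to go: {5,6,7,8,9,10} 1
  7 to go: {4,5,6,7,8,9,10} 1
  8 to go: {2,4,5,6,7,8,9,10} 1  {3,4,5,6,7,8,9,10} 1
  9 to go: {0,2,4,5,6,7,8,9,10} 1  {1,3,4,5,6,7,8,9,10} 1  {2,3,4,5,6,7,8,9,10} 2
  if 0:b drops first: 3 orders
  if 1:i drops first: 3 orders
heap linearizations: 6

6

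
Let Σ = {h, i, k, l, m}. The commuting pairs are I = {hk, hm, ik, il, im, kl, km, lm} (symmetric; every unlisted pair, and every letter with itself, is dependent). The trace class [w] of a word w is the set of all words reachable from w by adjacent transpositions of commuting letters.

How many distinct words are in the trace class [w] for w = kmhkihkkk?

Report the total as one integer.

piece 0:k — minimal
piece 1:m — minimal
piece 2:h — minimal
piece 3:k rests on {0:k}
piece 4:i rests on {2:h}
piece 5:h rests on {4:i}
piece 6:k rests on {3:k}
piece 7:k rests on {6:k}
piece 8:k rests on {7:k}
minimal pieces: {0:k, 1:m, 2:h}
ways to finish when only these pieces remain (= sum over removing one remaining piece with nothing left below it):
  1 left: {1}→1  {5}→1  {8}→1
  2 left: {1,5}→2  {1,8}→2  {4,5}→1  {5,8}→2  {7,8}→1
  3 left: {1,4,5}→3  {1,5,8}→6  {1,7,8}→3  {2,4,5}→1  {4,5,8}→3  {5,7,8}→3  {6,7,8}→1
  4 left: {1,2,4,5}→4  {1,4,5,8}→12  {1,5,7,8}→12  {1,6,7,8}→4  {2,4,5,8}→4  {3,6,7,8}→1  {4,5,7,8}→6  {5,6,7,8}→4
  5 left: {0,3,6,7,8}→1  {1,2,4,5,8}→20  {1,3,6,7,8}→5  {1,4,5,7,8}→30  {1,5,6,7,8}→20  {2,4,5,7,8}→10  {3,5,6,7,8}→5  {4,5,6,7,8}→10
  6 left: {0,1,3,6,7,8}→6  {0,3,5,6,7,8}→6  {1,2,4,5,7,8}→60  {1,3,5,6,7,8}→30  {1,4,5,6,7,8}→60  {2,4,5,6,7,8}→20  {3,4,5,6,7,8}→15
  7 left: {0,1,3,5,6,7,8}→42  {0,3,4,5,6,7,8}→21  {1,2,4,5,6,7,8}→140  {1,3,4,5,6,7,8}→105  {2,3,4,5,6,7,8}→35
  placing 0:k first → 280 extensions
  placing 1:m first → 56 extensions
  placing 2:h first → 168 extensions
total linear extensions = 504

504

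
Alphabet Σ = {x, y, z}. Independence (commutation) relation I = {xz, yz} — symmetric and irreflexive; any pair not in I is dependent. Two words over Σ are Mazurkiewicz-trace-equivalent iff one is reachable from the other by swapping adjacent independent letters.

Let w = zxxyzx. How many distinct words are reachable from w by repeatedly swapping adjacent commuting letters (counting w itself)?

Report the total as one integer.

15

drop 0:z onto floor
drop 1:x onto floor
drop 2:x onto {1:x}
drop 3:y onto {2:x}
drop 4:z onto {0:z}
drop 5:x onto {3:y}
ground layer = {0:z, 1:x}
drop-orders for the pieces not yet dropped (sum over which currently-grounded one goes next):
  1 to go: {4} 1  {5} 1
  2 to go: {0,4} 1  {3,5} 1  {4,5} 2
  3 to go: {0,4,5} 3  {2,3,5} 1  {3,4,5} 3
  4 to go: {0,3,4,5} 6  {1,2,3,5} 1  {2,3,4,5} 4
  if 0:z drops first: 5 orders
  if 1:x drops first: 10 orders
heap linearizations: 15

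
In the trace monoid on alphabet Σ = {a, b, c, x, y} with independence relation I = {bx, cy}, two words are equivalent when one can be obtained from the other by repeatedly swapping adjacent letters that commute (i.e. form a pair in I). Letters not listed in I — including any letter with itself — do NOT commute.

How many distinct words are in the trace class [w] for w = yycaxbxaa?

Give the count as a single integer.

0(y) covers ∅
1(y) covers 0:y
2(c) covers ∅
3(a) covers 1:y, 2:c
4(x) covers 3:a
5(b) covers 3:a
6(x) covers 4:x
7(a) covers 5:b, 6:x
8(a) covers 7:a
floor of heap: 0:y, 2:c
completions by unplaced set U, small U first (add the entries for U minus each lowest piece of U):
  |U|=1: {8}:1
  |U|=2: {7,8}:1
  |U|=3: {5,7,8}:1  {6,7,8}:1
  |U|=4: {4,6,7,8}:1  {5,6,7,8}:2
  |U|=5: {4,5,6,7,8}:3
  |U|=6: {3,4,5,6,7,8}:3
  |U|=7: {1,3,4,5,6,7,8}:3  {2,3,4,5,6,7,8}:3
  start at 0(y): 6
  start at 2(c): 3
sum over floor = 9

9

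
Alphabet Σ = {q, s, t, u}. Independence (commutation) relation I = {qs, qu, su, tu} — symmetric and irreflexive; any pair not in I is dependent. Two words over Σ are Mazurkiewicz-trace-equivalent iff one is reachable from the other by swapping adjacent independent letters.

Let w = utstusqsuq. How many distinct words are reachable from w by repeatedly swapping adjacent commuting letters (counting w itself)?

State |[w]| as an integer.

piece 0:u — minimal
piece 1:t — minimal
piece 2:s rests on {1:t}
piece 3:t rests on {2:s}
piece 4:u rests on {0:u}
piece 5:s rests on {3:t}
piece 6:q rests on {3:t}
piece 7:s rests on {5:s}
piece 8:u rests on {4:u}
piece 9:q rests on {6:q}
minimal pieces: {0:u, 1:t}
ways to finish when only these pieces remain (= sum over removing one remaining piece with nothing left below it):
  1 left: {7}→1  {8}→1  {9}→1
  2 left: {4,8}→1  {5,7}→1  {6,9}→1  {7,8}→2  {7,9}→2  {8,9}→2
  3 left: {0,4,8}→1  {4,7,8}→3  {4,8,9}→3  {5,7,8}→3  {5,7,9}→3  {6,7,9}→3  {6,8,9}→3  {7,8,9}→6
  4 left: {0,4,7,8}→4  {0,4,8,9}→4  {4,5,7,8}→6  {4,6,8,9}→6  {4,7,8,9}→12  {5,6,7,9}→6  {5,7,8,9}→12  {6,7,8,9}→12
  5 left: {0,4,5,7,8}→10  {0,4,6,8,9}→10  {0,4,7,8,9}→20  {3,5,6,7,9}→6  {4,5,7,8,9}→30  {4,6,7,8,9}→30  {5,6,7,8,9}→30
  6 left: {0,4,5,7,8,9}→60  {0,4,6,7,8,9}→60  {2,3,5,6,7,9}→6  {3,5,6,7,8,9}→36  {4,5,6,7,8,9}→90
  7 left: {0,4,5,6,7,8,9}→210  {1,2,3,5,6,7,9}→6  {2,3,5,6,7,8,9}→42  {3,4,5,6,7,8,9}→126
  8 left: {0,3,4,5,6,7,8,9}→336  {1,2,3,5,6,7,8,9}→48  {2,3,4,5,6,7,8,9}→168
  placing 0:u first → 216 extensions
  placing 1:t first → 504 extensions
total linear extensions = 720

720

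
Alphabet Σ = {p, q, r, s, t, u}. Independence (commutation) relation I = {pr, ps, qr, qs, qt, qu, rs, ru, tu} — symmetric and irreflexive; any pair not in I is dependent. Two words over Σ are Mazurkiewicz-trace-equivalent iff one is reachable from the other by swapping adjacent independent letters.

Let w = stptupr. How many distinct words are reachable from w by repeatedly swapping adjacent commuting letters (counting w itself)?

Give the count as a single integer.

#0=s has no predecessor
#1=t depends on [0:s]
#2=p depends on [1:t]
#3=t depends on [2:p]
#4=u depends on [2:p]
#5=p depends on [3:t, 4:u]
#6=r depends on [3:t]
sources: [0:s]
N(rest) = Σ N(rest − s) over sources s of rest; N(one piece) = 1:
  size 1 → [5]=1  [6]=1
  size 2 → [4,5]=1  [5,6]=2
  size 3 → [3,5,6]=2  [4,5,6]=3
  size 4 → [3,4,5,6]=5
  size 5 → [2,3,4,5,6]=5
  first=0(s) contributes 5

5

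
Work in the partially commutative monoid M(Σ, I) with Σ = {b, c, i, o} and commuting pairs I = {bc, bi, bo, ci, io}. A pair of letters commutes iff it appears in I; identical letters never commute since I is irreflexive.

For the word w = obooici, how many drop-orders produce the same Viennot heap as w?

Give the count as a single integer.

105

piece 0:o — minimal
piece 1:b — minimal
piece 2:o rests on {0:o}
piece 3:o rests on {2:o}
piece 4:i — minimal
piece 5:c rests on {3:o}
piece 6:i rests on {4:i}
minimal pieces: {0:o, 1:b, 4:i}
ways to finish when only these pieces remain (= sum over removing one remaining piece with nothing left below it):
  1 left: {1}→1  {5}→1  {6}→1
  2 left: {1,5}→2  {1,6}→2  {3,5}→1  {4,6}→1  {5,6}→2
  3 left: {1,3,5}→3  {1,4,6}→3  {1,5,6}→6  {2,3,5}→1  {3,5,6}→3  {4,5,6}→3
  4 left: {0,2,3,5}→1  {1,2,3,5}→4  {1,3,5,6}→12  {1,4,5,6}→12  {2,3,5,6}→4  {3,4,5,6}→6
  5 left: {0,1,2,3,5}→5  {0,2,3,5,6}→5  {1,2,3,5,6}→20  {1,3,4,5,6}→30  {2,3,4,5,6}→10
  placing 0:o first → 60 extensions
  placing 1:b first → 15 extensions
  placing 4:i first → 30 extensions
total linear extensions = 105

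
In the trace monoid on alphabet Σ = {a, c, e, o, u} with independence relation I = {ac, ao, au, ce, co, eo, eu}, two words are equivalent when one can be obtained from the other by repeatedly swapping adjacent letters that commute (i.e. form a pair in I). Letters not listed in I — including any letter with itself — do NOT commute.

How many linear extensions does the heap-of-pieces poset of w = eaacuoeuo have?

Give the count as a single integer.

126

#0=e has no predecessor
#1=a depends on [0:e]
#2=a depends on [1:a]
#3=c has no predecessor
#4=u depends on [3:c]
#5=o depends on [4:u]
#6=e depends on [2:a]
#7=u depends on [5:o]
#8=o depends on [7:u]
sources: [0:e, 3:c]
N(rest) = Σ N(rest − s) over sources s of rest; N(one piece) = 1:
  size 1 → [6]=1  [8]=1
  size 2 → [2,6]=1  [6,8]=2  [7,8]=1
  size 3 → [1,2,6]=1  [2,6,8]=3  [5,7,8]=1  [6,7,8]=3
  size 4 → [0,1,2,6]=1  [1,2,6,8]=4  [2,6,7,8]=6  [4,5,7,8]=1  [5,6,7,8]=4
  size 5 → [0,1,2,6,8]=5  [1,2,6,7,8]=10  [2,5,6,7,8]=10  [3,4,5,7,8]=1  [4,5,6,7,8]=5
  size 6 → [0,1,2,6,7,8]=15  [1,2,5,6,7,8]=20  [2,4,5,6,7,8]=15  [3,4,5,6,7,8]=6
  size 7 → [0,1,2,5,6,7,8]=35  [1,2,4,5,6,7,8]=35  [2,3,4,5,6,7,8]=21
  first=0(e) contributes 56
  first=3(c) contributes 70
|[w]| = 126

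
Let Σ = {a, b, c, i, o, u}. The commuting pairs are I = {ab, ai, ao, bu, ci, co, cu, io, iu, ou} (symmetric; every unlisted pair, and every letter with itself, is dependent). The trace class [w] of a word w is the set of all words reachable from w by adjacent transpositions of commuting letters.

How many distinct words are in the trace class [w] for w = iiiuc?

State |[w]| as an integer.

#0=i has no predecessor
#1=i depends on [0:i]
#2=i depends on [1:i]
#3=u has no predecessor
#4=c has no predecessor
sources: [0:i, 3:u, 4:c]
N(rest) = Σ N(rest − s) over sources s of rest; N(one piece) = 1:
  size 1 → [2]=1  [3]=1  [4]=1
  size 2 → [1,2]=1  [2,3]=2  [2,4]=2  [3,4]=2
  size 3 → [0,1,2]=1  [1,2,3]=3  [1,2,4]=3  [2,3,4]=6
  first=0(i) contributes 12
  first=3(u) contributes 4
  first=4(c) contributes 4
|[w]| = 20

20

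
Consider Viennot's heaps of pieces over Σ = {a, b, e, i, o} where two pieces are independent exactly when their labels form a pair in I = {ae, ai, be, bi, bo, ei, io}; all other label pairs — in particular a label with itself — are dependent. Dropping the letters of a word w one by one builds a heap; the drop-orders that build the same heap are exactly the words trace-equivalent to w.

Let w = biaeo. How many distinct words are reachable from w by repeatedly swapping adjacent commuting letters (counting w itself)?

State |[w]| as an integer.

0(b) covers ∅
1(i) covers ∅
2(a) covers 0:b
3(e) covers ∅
4(o) covers 2:a, 3:e
floor of heap: 0:b, 1:i, 3:e
completions by unplaced set U, small U first (add the entries for U minus each lowest piece of U):
  |U|=1: {1}:1  {4}:1
  |U|=2: {1,4}:2  {2,4}:1  {3,4}:1
  |U|=3: {0,2,4}:1  {1,2,4}:3  {1,3,4}:3  {2,3,4}:2
  start at 0(b): 8
  start at 1(i): 3
  start at 3(e): 4
sum over floor = 15

15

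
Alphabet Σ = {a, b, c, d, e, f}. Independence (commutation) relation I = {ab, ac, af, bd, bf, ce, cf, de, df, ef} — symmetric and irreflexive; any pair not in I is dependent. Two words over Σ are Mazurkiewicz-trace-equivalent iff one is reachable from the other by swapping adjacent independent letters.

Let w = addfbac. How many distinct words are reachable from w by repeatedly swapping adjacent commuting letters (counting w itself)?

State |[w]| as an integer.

piece 0:a — minimal
piece 1:d rests on {0:a}
piece 2:d rests on {1:d}
piece 3:f — minimal
piece 4:b — minimal
piece 5:a rests on {2:d}
piece 6:c rests on {2:d, 4:b}
minimal pieces: {0:a, 3:f, 4:b}
ways to finish when only these pieces remain (= sum over removing one remaining piece with nothing left below it):
  1 left: {3}→1  {5}→1  {6}→1
  2 left: {3,5}→2  {3,6}→2  {4,6}→1  {5,6}→2
  3 left: {2,5,6}→2  {3,4,6}→3  {3,5,6}→6  {4,5,6}→3
  4 left: {1,2,5,6}→2  {2,3,5,6}→8  {2,4,5,6}→5  {3,4,5,6}→12
  5 left: {0,1,2,5,6}→2  {1,2,3,5,6}→10  {1,2,4,5,6}→7  {2,3,4,5,6}→25
  placing 0:a first → 42 extensions
  placing 3:f first → 9 extensions
  placing 4:b first → 12 extensions
total linear extensions = 63

63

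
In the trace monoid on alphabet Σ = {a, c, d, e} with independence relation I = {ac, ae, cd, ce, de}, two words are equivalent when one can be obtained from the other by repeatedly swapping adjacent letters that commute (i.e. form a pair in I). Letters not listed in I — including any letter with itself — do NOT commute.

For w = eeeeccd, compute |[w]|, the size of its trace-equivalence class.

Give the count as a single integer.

105

#0=e has no predecessor
#1=e depends on [0:e]
#2=e depends on [1:e]
#3=e depends on [2:e]
#4=c has no predecessor
#5=c depends on [4:c]
#6=d has no predecessor
sources: [0:e, 4:c, 6:d]
N(rest) = Σ N(rest − s) over sources s of rest; N(one piece) = 1:
  size 1 → [3]=1  [5]=1  [6]=1
  size 2 → [2,3]=1  [3,5]=2  [3,6]=2  [4,5]=1  [5,6]=2
  size 3 → [1,2,3]=1  [2,3,5]=3  [2,3,6]=3  [3,4,5]=3  [3,5,6]=6  [4,5,6]=3
  size 4 → [0,1,2,3]=1  [1,2,3,5]=4  [1,2,3,6]=4  [2,3,4,5]=6  [2,3,5,6]=12  [3,4,5,6]=12
  size 5 → [0,1,2,3,5]=5  [0,1,2,3,6]=5  [1,2,3,4,5]=10  [1,2,3,5,6]=20  [2,3,4,5,6]=30
  first=0(e) contributes 60
  first=4(c) contributes 30
  first=6(d) contributes 15
|[w]| = 105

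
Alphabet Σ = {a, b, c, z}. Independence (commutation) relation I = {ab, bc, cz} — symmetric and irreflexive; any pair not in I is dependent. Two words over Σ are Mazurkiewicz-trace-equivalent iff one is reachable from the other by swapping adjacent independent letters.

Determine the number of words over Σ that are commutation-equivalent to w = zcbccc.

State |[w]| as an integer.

15

piece 0:z — minimal
piece 1:c — minimal
piece 2:b rests on {0:z}
piece 3:c rests on {1:c}
piece 4:c rests on {3:c}
piece 5:c rests on {4:c}
minimal pieces: {0:z, 1:c}
ways to finish when only these pieces remain (= sum over removing one remaining piece with nothing left below it):
  1 left: {2}→1  {5}→1
  2 left: {0,2}→1  {2,5}→2  {4,5}→1
  3 left: {0,2,5}→3  {2,4,5}→3  {3,4,5}→1
  4 left: {0,2,4,5}→6  {1,3,4,5}→1  {2,3,4,5}→4
  placing 0:z first → 5 extensions
  placing 1:c first → 10 extensions
total linear extensions = 15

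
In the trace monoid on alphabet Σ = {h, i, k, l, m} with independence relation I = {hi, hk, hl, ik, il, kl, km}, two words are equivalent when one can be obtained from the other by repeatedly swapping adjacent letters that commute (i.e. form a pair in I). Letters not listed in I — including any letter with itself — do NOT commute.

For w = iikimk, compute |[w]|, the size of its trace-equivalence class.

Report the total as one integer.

drop 0:i onto floor
drop 1:i onto {0:i}
drop 2:k onto floor
drop 3:i onto {1:i}
drop 4:m onto {3:i}
drop 5:k onto {2:k}
ground layer = {0:i, 2:k}
drop-orders for the pieces not yet dropped (sum over which currently-grounded one goes next):
  1 to go: {4} 1  {5} 1
  2 to go: {2,5} 1  {3,4} 1  {4,5} 2
  3 to go: {1,3,4} 1  {2,4,5} 3  {3,4,5} 3
  4 to go: {0,1,3,4} 1  {1,3,4,5} 4  {2,3,4,5} 6
  if 0:i drops first: 10 orders
  if 2:k drops first: 5 orders
heap linearizations: 15

15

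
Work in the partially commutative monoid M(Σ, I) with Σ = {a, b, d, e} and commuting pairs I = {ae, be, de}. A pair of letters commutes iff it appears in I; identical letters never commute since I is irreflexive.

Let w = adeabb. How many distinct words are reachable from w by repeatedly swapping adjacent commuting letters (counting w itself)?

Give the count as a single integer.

drop 0:a onto floor
drop 1:d onto {0:a}
drop 2:e onto floor
drop 3:a onto {1:d}
drop 4:b onto {3:a}
drop 5:b onto {4:b}
ground layer = {0:a, 2:e}
drop-orders for the pieces not yet dropped (sum over which currently-grounded one goes next):
  1 to go: {2} 1  {5} 1
  2 to go: {2,5} 2  {4,5} 1
  3 to go: {2,4,5} 3  {3,4,5} 1
  4 to go: {1,3,4,5} 1  {2,3,4,5} 4
  if 0:a drops first: 5 orders
  if 2:e drops first: 1 orders
heap linearizations: 6

6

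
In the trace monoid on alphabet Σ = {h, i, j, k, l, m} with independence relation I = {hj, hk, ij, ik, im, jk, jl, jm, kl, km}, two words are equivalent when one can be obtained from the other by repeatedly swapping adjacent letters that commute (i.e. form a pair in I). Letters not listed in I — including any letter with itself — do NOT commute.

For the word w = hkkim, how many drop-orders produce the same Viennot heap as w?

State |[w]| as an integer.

#0=h has no predecessor
#1=k has no predecessor
#2=k depends on [1:k]
#3=i depends on [0:h]
#4=m depends on [0:h]
sources: [0:h, 1:k]
N(rest) = Σ N(rest − s) over sources s of rest; N(one piece) = 1:
  size 1 → [2]=1  [3]=1  [4]=1
  size 2 → [1,2]=1  [2,3]=2  [2,4]=2  [3,4]=2
  size 3 → [0,3,4]=2  [1,2,3]=3  [1,2,4]=3  [2,3,4]=6
  first=0(h) contributes 12
  first=1(k) contributes 8
|[w]| = 20

20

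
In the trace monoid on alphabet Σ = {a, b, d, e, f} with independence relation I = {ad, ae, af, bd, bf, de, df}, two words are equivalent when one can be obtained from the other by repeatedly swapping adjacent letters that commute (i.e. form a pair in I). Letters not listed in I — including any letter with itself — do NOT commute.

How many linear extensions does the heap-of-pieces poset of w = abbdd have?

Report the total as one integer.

10

#0=a has no predecessor
#1=b depends on [0:a]
#2=b depends on [1:b]
#3=d has no predecessor
#4=d depends on [3:d]
sources: [0:a, 3:d]
N(rest) = Σ N(rest − s) over sources s of rest; N(one piece) = 1:
  size 1 → [2]=1  [4]=1
  size 2 → [1,2]=1  [2,4]=2  [3,4]=1
  size 3 → [0,1,2]=1  [1,2,4]=3  [2,3,4]=3
  first=0(a) contributes 6
  first=3(d) contributes 4
|[w]| = 10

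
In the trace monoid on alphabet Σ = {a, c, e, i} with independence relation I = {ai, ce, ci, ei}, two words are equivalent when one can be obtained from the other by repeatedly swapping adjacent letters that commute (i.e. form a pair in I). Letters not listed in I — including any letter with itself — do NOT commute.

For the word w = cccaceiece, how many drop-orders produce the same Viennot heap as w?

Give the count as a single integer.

piece 0:c — minimal
piece 1:c rests on {0:c}
piece 2:c rests on {1:c}
piece 3:a rests on {2:c}
piece 4:c rests on {3:a}
piece 5:e rests on {3:a}
piece 6:i — minimal
piece 7:e rests on {5:e}
piece 8:c rests on {4:c}
piece 9:e rests on {7:e}
minimal pieces: {0:c, 6:i}
ways to finish when only these pieces remain (= sum over removing one remaining piece with nothing left below it):
  1 left: {6}→1  {8}→1  {9}→1
  2 left: {4,8}→1  {6,8}→2  {6,9}→2  {7,9}→1  {8,9}→2
  3 left: {4,6,8}→3  {4,8,9}→3  {5,7,9}→1  {6,7,9}→3  {6,8,9}→6  {7,8,9}→3
  4 left: {4,6,8,9}→12  {4,7,8,9}→6  {5,6,7,9}→4  {5,7,8,9}→4  {6,7,8,9}→12
  5 left: {4,5,7,8,9}→10  {4,6,7,8,9}→30  {5,6,7,8,9}→20
  6 left: {3,4,5,7,8,9}→10  {4,5,6,7,8,9}→60
  7 left: {2,3,4,5,7,8,9}→10  {3,4,5,6,7,8,9}→70
  8 left: {1,2,3,4,5,7,8,9}→10  {2,3,4,5,6,7,8,9}→80
  placing 0:c first → 90 extensions
  placing 6:i first → 10 extensions
total linear extensions = 100

100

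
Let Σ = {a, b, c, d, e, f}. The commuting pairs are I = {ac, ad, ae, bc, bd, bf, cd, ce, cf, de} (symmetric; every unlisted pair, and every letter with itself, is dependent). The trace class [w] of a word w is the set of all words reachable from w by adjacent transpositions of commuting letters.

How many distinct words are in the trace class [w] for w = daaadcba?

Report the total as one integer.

168

drop 0:d onto floor
drop 1:a onto floor
drop 2:a onto {1:a}
drop 3:a onto {2:a}
drop 4:d onto {0:d}
drop 5:c onto floor
drop 6:b onto {3:a}
drop 7:a onto {6:b}
ground layer = {0:d, 1:a, 5:c}
drop-orders for the pieces not yet dropped (sum over which currently-grounded one goes next):
  1 to go: {4} 1  {5} 1  {7} 1
  2 to go: {0,4} 1  {4,5} 2  {4,7} 2  {5,7} 2  {6,7} 1
  3 to go: {0,4,5} 3  {0,4,7} 3  {3,6,7} 1  {4,5,7} 6  {4,6,7} 3  {5,6,7} 3
  4 to go: {0,4,5,7} 12  {0,4,6,7} 6  {2,3,6,7} 1  {3,4,6,7} 4  {3,5,6,7} 4  {4,5,6,7} 12
  5 to go: {0,3,4,6,7} 10  {0,4,5,6,7} 30  {1,2,3,6,7} 1  {2,3,4,6,7} 5  {2,3,5,6,7} 5  {3,4,5,6,7} 20
  6 to go: {0,2,3,4,6,7} 15  {0,3,4,5,6,7} 60  {1,2,3,4,6,7} 6  {1,2,3,5,6,7} 6  {2,3,4,5,6,7} 30
  if 0:d drops first: 42 orders
  if 1:a drops first: 105 orders
  if 5:c drops first: 21 orders
heap linearizations: 168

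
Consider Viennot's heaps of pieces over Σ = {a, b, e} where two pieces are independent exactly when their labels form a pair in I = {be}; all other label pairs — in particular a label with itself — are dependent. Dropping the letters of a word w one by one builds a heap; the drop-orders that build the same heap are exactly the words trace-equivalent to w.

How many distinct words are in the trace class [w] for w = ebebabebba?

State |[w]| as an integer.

24

#0=e has no predecessor
#1=b has no predecessor
#2=e depends on [0:e]
#3=b depends on [1:b]
#4=a depends on [2:e, 3:b]
#5=b depends on [4:a]
#6=e depends on [4:a]
#7=b depends on [5:b]
#8=b depends on [7:b]
#9=a depends on [6:e, 8:b]
sources: [0:e, 1:b]
N(rest) = Σ N(rest − s) over sources s of rest; N(one piece) = 1:
  size 1 → [9]=1
  size 2 → [6,9]=1  [8,9]=1
  size 3 → [6,8,9]=2  [7,8,9]=1
  size 4 → [5,7,8,9]=1  [6,7,8,9]=3
  size 5 → [5,6,7,8,9]=4
  size 6 → [4,5,6,7,8,9]=4
  size 7 → [2,4,5,6,7,8,9]=4  [3,4,5,6,7,8,9]=4
  size 8 → [0,2,4,5,6,7,8,9]=4  [1,3,4,5,6,7,8,9]=4  [2,3,4,5,6,7,8,9]=8
  first=0(e) contributes 12
  first=1(b) contributes 12
|[w]| = 24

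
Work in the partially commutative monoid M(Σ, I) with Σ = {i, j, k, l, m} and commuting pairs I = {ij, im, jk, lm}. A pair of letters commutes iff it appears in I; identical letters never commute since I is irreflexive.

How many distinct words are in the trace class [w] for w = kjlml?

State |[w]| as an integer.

6

0(k) covers ∅
1(j) covers ∅
2(l) covers 0:k, 1:j
3(m) covers 0:k, 1:j
4(l) covers 2:l
floor of heap: 0:k, 1:j
completions by unplaced set U, small U first (add the entries for U minus each lowest piece of U):
  |U|=1: {3}:1  {4}:1
  |U|=2: {2,4}:1  {3,4}:2
  |U|=3: {2,3,4}:3
  start at 0(k): 3
  start at 1(j): 3
sum over floor = 6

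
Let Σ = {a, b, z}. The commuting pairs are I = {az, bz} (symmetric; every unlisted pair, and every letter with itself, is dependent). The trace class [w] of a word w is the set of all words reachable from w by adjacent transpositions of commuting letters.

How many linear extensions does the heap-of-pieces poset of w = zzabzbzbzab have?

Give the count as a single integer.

462

0(z) covers ∅
1(z) covers 0:z
2(a) covers ∅
3(b) covers 2:a
4(z) covers 1:z
5(b) covers 3:b
6(z) covers 4:z
7(b) covers 5:b
8(z) covers 6:z
9(a) covers 7:b
10(b) covers 9:a
floor of heap: 0:z, 2:a
completions by unplaced set U, small U first (add the entries for U minus each lowest piece of U):
  |U|=1: {8}:1  {10}:1
  |U|=2: {6,8}:1  {8,10}:2  {9,10}:1
  |U|=3: {4,6,8}:1  {6,8,10}:3  {7,9,10}:1  {8,9,10}:3
  |U|=4: {1,4,6,8}:1  {4,6,8,10}:4  {5,7,9,10}:1  {6,8,9,10}:6  {7,8,9,10}:4
  |U|=5: {0,1,4,6,8}:1  {1,4,6,8,10}:5  {3,5,7,9,10}:1  {4,6,8,9,10}:10  {5,7,8,9,10}:5  {6,7,8,9,10}:10
  |U|=6: {0,1,4,6,8,10}:6  {1,4,6,8,9,10}:15  {2,3,5,7,9,10}:1  {3,5,7,8,9,10}:6  {4,6,7,8,9,10}:20  {5,6,7,8,9,10}:15
  |U|=7: {0,1,4,6,8,9,10}:21  {1,4,6,7,8,9,10}:35  {2,3,5,7,8,9,10}:7  {3,5,6,7,8,9,10}:21  {4,5,6,7,8,9,10}:35
  |U|=8: {0,1,4,6,7,8,9,10}:56  {1,4,5,6,7,8,9,10}:70  {2,3,5,6,7,8,9,10}:28  {3,4,5,6,7,8,9,10}:56
  |U|=9: {0,1,4,5,6,7,8,9,10}:126  {1,3,4,5,6,7,8,9,10}:126  {2,3,4,5,6,7,8,9,10}:84
  start at 0(z): 210
  start at 2(a): 252
sum over floor = 462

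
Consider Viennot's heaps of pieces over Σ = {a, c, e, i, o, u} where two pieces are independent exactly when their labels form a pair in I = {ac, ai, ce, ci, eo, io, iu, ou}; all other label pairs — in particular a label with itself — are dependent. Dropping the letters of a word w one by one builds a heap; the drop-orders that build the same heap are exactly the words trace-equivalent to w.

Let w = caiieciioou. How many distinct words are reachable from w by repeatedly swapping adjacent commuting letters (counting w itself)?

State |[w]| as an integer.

#0=c has no predecessor
#1=a has no predecessor
#2=i has no predecessor
#3=i depends on [2:i]
#4=e depends on [1:a, 3:i]
#5=c depends on [0:c]
#6=i depends on [4:e]
#7=i depends on [6:i]
#8=o depends on [1:a, 5:c]
#9=o depends on [8:o]
#10=u depends on [4:e, 5:c]
sources: [0:c, 1:a, 2:i]
N(rest) = Σ N(rest − s) over sources s of rest; N(one piece) = 1:
  size 1 → [7]=1  [9]=1  [10]=1
  size 2 → [6,7]=1  [7,9]=2  [7,10]=2  [8,9]=1  [9,10]=2
  size 3 → [6,7,9]=3  [6,7,10]=3  [7,8,9]=3  [7,9,10]=6  [8,9,10]=3
  size 4 → [4,6,7,10]=3  [5,8,9,10]=3  [6,7,8,9]=6  [6,7,9,10]=12  [7,8,9,10]=12
  size 5 → [0,5,8,9,10]=3  [3,4,6,7,10]=3  [4,6,7,9,10]=15  [5,7,8,9,10]=15  [6,7,8,9,10]=30
  size 6 → [0,5,7,8,9,10]=18  [2,3,4,6,7,10]=3  [3,4,6,7,9,10]=18  [4,6,7,8,9,10]=45  [5,6,7,8,9,10]=45
  size 7 → [0,5,6,7,8,9,10]=63  [1,4,6,7,8,9,10]=45  [2,3,4,6,7,9,10]=21  [3,4,6,7,8,9,10]=63  [4,5,6,7,8,9,10]=90
  size 8 → [0,4,5,6,7,8,9,10]=153  [1,3,4,6,7,8,9,10]=108  [1,4,5,6,7,8,9,10]=135  [2,3,4,6,7,8,9,10]=84  [3,4,5,6,7,8,9,10]=153
  size 9 → [0,1,4,5,6,7,8,9,10]=288  [0,3,4,5,6,7,8,9,10]=306  [1,2,3,4,6,7,8,9,10]=192  [1,3,4,5,6,7,8,9,10]=396  [2,3,4,5,6,7,8,9,10]=237
  first=0(c) contributes 825
  first=1(a) contributes 543
  first=2(i) contributes 990
|[w]| = 2358

2358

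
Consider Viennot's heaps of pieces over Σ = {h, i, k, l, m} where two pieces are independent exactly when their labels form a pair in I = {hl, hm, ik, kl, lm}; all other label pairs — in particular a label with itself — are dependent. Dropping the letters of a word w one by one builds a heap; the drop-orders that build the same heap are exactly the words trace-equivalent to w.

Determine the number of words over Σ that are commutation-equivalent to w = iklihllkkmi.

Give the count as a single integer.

piece 0:i — minimal
piece 1:k — minimal
piece 2:l rests on {0:i}
piece 3:i rests on {2:l}
piece 4:h rests on {1:k, 3:i}
piece 5:l rests on {3:i}
piece 6:l rests on {5:l}
piece 7:k rests on {4:h}
piece 8:k rests on {7:k}
piece 9:m rests on {8:k}
piece 10:i rests on {6:l, 9:m}
minimal pieces: {0:i, 1:k}
ways to finish when only these pieces remain (= sum over removing one remaining piece with nothing left below it):
  1 left: {10}→1
  2 left: {6,10}→1  {9,10}→1
  3 left: {5,6,10}→1  {6,9,10}→2  {8,9,10}→1
  4 left: {5,6,9,10}→3  {6,8,9,10}→3  {7,8,9,10}→1
  5 left: {4,7,8,9,10}→1  {5,6,8,9,10}→6  {6,7,8,9,10}→4
  6 left: {1,4,7,8,9,10}→1  {4,6,7,8,9,10}→5  {5,6,7,8,9,10}→10
  7 left: {1,4,6,7,8,9,10}→6  {4,5,6,7,8,9,10}→15
  8 left: {1,4,5,6,7,8,9,10}→21  {3,4,5,6,7,8,9,10}→15
  9 left: {1,3,4,5,6,7,8,9,10}→36  {2,3,4,5,6,7,8,9,10}→15
  placing 0:i first → 51 extensions
  placing 1:k first → 15 extensions
total linear extensions = 66

66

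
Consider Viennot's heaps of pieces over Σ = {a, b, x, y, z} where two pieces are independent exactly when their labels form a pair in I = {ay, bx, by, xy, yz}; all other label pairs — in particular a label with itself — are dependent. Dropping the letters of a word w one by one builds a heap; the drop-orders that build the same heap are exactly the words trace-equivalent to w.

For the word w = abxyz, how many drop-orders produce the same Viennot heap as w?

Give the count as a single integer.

0(a) covers ∅
1(b) covers 0:a
2(x) covers 0:a
3(y) covers ∅
4(z) covers 1:b, 2:x
floor of heap: 0:a, 3:y
completions by unplaced set U, small U first (add the entries for U minus each lowest piece of U):
  |U|=1: {3}:1  {4}:1
  |U|=2: {1,4}:1  {2,4}:1  {3,4}:2
  |U|=3: {1,2,4}:2  {1,3,4}:3  {2,3,4}:3
  start at 0(a): 8
  start at 3(y): 2
sum over floor = 10

10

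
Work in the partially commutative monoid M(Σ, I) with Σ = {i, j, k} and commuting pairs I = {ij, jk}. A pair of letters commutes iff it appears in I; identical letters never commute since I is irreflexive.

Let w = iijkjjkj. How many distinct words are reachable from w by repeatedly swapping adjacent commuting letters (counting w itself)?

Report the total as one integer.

piece 0:i — minimal
piece 1:i rests on {0:i}
piece 2:j — minimal
piece 3:k rests on {1:i}
piece 4:j rests on {2:j}
piece 5:j rests on {4:j}
piece 6:k rests on {3:k}
piece 7:j rests on {5:j}
minimal pieces: {0:i, 2:j}
ways to finish when only these pieces remain (= sum over removing one remaining piece with nothing left below it):
  1 left: {6}→1  {7}→1
  2 left: {3,6}→1  {5,7}→1  {6,7}→2
  3 left: {1,3,6}→1  {3,6,7}→3  {4,5,7}→1  {5,6,7}→3
  4 left: {0,1,3,6}→1  {1,3,6,7}→4  {2,4,5,7}→1  {3,5,6,7}→6  {4,5,6,7}→4
  5 left: {0,1,3,6,7}→5  {1,3,5,6,7}→10  {2,4,5,6,7}→5  {3,4,5,6,7}→10
  6 left: {0,1,3,5,6,7}→15  {1,3,4,5,6,7}→20  {2,3,4,5,6,7}→15
  placing 0:i first → 35 extensions
  placing 2:j first → 35 extensions
total linear extensions = 70

70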